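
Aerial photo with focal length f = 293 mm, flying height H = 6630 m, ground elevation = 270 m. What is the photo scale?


scale = f / (H - h) = 293 mm / 6360 m = 293 / 6360000 = 1:21706

1:21706


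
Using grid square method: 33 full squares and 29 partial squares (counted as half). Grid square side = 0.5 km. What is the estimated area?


effective squares = 33 + 29 * 0.5 = 47.5
area = 47.5 * 0.25 = 11.875 km^2

11.875 km^2


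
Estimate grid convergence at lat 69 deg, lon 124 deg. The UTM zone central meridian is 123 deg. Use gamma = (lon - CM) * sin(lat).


gamma = (124 - 123) * sin(69) = 1 * 0.93358 = 0.934 degrees

0.934 degrees


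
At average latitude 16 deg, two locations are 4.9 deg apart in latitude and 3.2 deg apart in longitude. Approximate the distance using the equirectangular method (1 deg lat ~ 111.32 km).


dlat_km = 4.9 * 111.32 = 545.468
dlon_km = 3.2 * 111.32 * cos(16) ≈ 342.424
dist = sqrt(545.468^2 + 342.424^2) ≈ 644.0 km

644.0 km


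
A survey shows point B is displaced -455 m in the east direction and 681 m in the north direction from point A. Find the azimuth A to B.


az = atan2(-455, 681) = -33.7 deg
adjusted to 0-360: 326.3 degrees

326.3 degrees


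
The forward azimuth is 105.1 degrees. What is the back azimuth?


back azimuth = (105.1 + 180) mod 360 = 285.1 degrees

285.1 degrees


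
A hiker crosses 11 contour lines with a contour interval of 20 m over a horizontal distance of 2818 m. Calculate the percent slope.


elevation change = 11 * 20 = 220 m
slope = 220 / 2818 * 100 = 7.8%

7.8%


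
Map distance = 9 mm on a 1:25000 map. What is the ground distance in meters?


ground = 9 mm * 25000 / 1000 = 225.0 m

225.0 m


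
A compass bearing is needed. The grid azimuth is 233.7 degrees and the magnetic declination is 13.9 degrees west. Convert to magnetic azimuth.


magnetic azimuth = grid azimuth - declination (east +ve)
mag_az = 233.7 - -13.9 = 247.6 degrees

247.6 degrees


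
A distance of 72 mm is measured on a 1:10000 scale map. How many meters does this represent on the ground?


ground = 72 mm * 10000 / 1000 = 720.0 m

720.0 m


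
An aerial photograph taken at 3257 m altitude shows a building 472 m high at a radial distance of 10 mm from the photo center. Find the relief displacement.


d = h * r / H = 472 * 10 / 3257 = 1.45 mm

1.45 mm


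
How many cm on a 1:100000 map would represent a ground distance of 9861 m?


map_cm = 9861 * 100 / 100000 = 9.861 cm ≈ 9.86 cm

9.86 cm


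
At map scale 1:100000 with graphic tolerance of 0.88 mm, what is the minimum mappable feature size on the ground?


ground = 0.88 mm * 100000 / 1000 = 88.0 m

88.0 m


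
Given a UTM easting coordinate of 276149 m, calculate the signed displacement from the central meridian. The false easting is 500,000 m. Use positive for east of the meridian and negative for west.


displacement = 276149 - 500000 = -223851 m

-223851 m


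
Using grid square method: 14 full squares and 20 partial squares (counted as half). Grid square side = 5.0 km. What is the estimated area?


effective squares = 14 + 20 * 0.5 = 24.0
area = 24.0 * 25.0 = 600.0 km^2

600.0 km^2


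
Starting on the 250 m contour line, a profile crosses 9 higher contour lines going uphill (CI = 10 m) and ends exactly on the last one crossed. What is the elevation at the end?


elevation = 250 + 9 * 10 = 340 m

340 m


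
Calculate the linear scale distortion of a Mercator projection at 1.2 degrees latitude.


SF = 1 / cos(1.2) = 1 / 0.999781 = 1.0

1.0


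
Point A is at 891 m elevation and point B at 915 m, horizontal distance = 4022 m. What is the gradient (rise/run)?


gradient = (915 - 891) / 4022 = 24 / 4022 = 0.006

0.006


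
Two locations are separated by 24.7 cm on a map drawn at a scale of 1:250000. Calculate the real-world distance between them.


ground = 24.7 cm * 250000 / 100 = 61750.0 m = 61.75 km

61.75 km


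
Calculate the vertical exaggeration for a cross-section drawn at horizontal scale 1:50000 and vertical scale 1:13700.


VE = horizontal_scale / vertical_scale = 50000 / 13700 ≈ 3.6

3.6x


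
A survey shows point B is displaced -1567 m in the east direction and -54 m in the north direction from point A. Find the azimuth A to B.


az = atan2(-1567, -54) = -92.0 deg
adjusted to 0-360: 268.0 degrees

268.0 degrees


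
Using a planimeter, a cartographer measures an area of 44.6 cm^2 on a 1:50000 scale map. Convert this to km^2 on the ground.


ground_area = 44.6 * (50000/100)^2 = 11150000.0 m^2 = 11.15 km^2

11.15 km^2


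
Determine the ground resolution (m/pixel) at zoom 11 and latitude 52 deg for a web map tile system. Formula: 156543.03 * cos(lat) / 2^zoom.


res = 156543.03 * cos(52) / 2^11 = 156543.03 * 0.61566148 / 2048 = 47.06 m/pixel

47.06 m/pixel


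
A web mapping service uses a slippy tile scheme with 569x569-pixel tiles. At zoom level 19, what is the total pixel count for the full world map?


tiles per axis = 2^19 = 524288
total tiles = 524288^2 = 274877906944
pixels per axis = 524288 * 569 = 298319872
total pixels = 298319872^2 = 88994746030096384

88994746030096384 pixels


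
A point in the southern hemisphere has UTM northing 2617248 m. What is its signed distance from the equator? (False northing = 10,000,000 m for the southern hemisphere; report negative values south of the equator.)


For southern: actual = 2617248 - 10000000 = -7382752 m

-7382752 m


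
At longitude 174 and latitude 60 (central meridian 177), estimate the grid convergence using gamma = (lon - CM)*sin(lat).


gamma = (174 - 177) * sin(60) = -3 * 0.866025 = -2.598 degrees

-2.598 degrees


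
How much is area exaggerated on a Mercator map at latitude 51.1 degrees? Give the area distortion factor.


area_distortion = 1/cos^2(51.1) = 2.536

2.536


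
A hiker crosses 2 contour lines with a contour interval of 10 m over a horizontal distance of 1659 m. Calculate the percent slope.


elevation change = 2 * 10 = 20 m
slope = 20 / 1659 * 100 = 1.2%

1.2%


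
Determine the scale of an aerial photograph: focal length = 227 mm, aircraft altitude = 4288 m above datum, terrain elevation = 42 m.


scale = f / (H - h) = 227 mm / 4246 m = 227 / 4246000 = 1:18705

1:18705


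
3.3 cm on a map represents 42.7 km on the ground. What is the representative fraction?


ground = 42.7 km = 4270000 cm; RF denominator = ground / map = 4270000 / 3.3 ≈ 1293939; RF = 1:1293939

1:1293939


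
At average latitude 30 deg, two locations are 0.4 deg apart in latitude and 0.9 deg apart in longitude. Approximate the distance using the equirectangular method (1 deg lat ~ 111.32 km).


dlat_km = 0.4 * 111.32 = 44.528
dlon_km = 0.9 * 111.32 * cos(30) ≈ 86.765
dist = sqrt(44.528^2 + 86.765^2) ≈ 97.5 km

97.5 km


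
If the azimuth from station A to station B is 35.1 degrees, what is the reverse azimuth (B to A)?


back azimuth = (35.1 + 180) mod 360 = 215.1 degrees

215.1 degrees


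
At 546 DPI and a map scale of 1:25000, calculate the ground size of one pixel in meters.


pixel_cm = 2.54 / 546 ≈ 0.004652 cm
ground = pixel_cm * 25000 / 100 = 2.54 * 25000 / (546 * 100) = 63500 / 54600 ≈ 1.16 m

1.16 m


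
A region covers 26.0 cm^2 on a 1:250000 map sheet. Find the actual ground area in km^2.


ground_area = 26.0 * (250000/100)^2 = 162500000.0 m^2 = 162.5 km^2

162.5 km^2


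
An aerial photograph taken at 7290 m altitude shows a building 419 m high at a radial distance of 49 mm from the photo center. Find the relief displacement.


d = h * r / H = 419 * 49 / 7290 = 2.82 mm

2.82 mm


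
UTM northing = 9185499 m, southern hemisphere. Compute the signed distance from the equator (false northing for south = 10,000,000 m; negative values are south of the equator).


For southern: actual = 9185499 - 10000000 = -814501 m

-814501 m


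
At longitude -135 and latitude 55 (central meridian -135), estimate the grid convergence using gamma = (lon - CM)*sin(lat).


gamma = (-135 - -135) * sin(55) = 0 * 0.819152 = 0.0 degrees

0.0 degrees


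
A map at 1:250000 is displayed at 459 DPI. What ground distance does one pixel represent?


pixel_cm = 2.54 / 459 ≈ 0.005534 cm
ground = pixel_cm * 250000 / 100 = 2.54 * 250000 / (459 * 100) = 635000 / 45900 ≈ 13.83 m

13.83 m


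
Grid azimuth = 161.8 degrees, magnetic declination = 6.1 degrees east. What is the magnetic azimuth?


magnetic azimuth = grid azimuth - declination (east +ve)
mag_az = 161.8 - 6.1 = 155.7 degrees

155.7 degrees


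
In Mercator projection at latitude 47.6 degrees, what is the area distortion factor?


area_distortion = 1/cos^2(47.6) = 2.199

2.199


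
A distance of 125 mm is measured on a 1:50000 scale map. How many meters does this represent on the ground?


ground = 125 mm * 50000 / 1000 = 6250.0 m

6250.0 m


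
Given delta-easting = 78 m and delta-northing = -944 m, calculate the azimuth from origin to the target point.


az = atan2(78, -944) = 175.3 deg
adjusted to 0-360: 175.3 degrees

175.3 degrees


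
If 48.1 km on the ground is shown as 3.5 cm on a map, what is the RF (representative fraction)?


ground = 48.1 km = 4810000 cm; RF denominator = ground / map = 4810000 / 3.5 ≈ 1374286; RF = 1:1374286

1:1374286


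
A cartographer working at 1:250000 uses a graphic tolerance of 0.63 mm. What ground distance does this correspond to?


ground = 0.63 mm * 250000 / 1000 = 157.5 m

157.5 m


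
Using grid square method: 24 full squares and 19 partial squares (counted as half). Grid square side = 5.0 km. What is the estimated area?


effective squares = 24 + 19 * 0.5 = 33.5
area = 33.5 * 25.0 = 837.5 km^2

837.5 km^2


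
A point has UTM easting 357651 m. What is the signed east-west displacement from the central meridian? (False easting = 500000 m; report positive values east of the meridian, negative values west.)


displacement = 357651 - 500000 = -142349 m

-142349 m


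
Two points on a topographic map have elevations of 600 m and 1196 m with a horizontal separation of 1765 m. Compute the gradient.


gradient = (1196 - 600) / 1765 = 596 / 1765 = 0.3377

0.3377


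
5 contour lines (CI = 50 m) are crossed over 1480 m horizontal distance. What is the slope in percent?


elevation change = 5 * 50 = 250 m
slope = 250 / 1480 * 100 = 16.9%

16.9%


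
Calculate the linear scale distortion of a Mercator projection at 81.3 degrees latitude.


SF = 1 / cos(81.3) = 1 / 0.151261 = 6.611

6.611


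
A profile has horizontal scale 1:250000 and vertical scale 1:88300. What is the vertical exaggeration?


VE = horizontal_scale / vertical_scale = 250000 / 88300 ≈ 2.8

2.8x


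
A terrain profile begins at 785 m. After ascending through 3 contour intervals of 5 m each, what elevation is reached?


elevation = 785 + 3 * 5 = 800 m

800 m


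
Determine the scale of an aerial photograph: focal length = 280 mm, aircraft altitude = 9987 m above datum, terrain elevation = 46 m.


scale = f / (H - h) = 280 mm / 9941 m = 280 / 9941000 = 1:35504

1:35504


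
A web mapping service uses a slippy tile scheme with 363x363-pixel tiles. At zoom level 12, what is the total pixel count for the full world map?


tiles per axis = 2^12 = 4096
total tiles = 4096^2 = 16777216
pixels per axis = 4096 * 363 = 1486848
total pixels = 1486848^2 = 2210716975104

2210716975104 pixels


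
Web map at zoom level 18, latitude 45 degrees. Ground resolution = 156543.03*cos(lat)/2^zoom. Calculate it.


res = 156543.03 * cos(45) / 2^18 = 156543.03 * 0.70710678 / 262144 = 0.42 m/pixel

0.42 m/pixel


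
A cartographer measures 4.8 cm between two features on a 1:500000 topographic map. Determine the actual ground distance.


ground = 4.8 cm * 500000 / 100 = 24000.0 m = 24.0 km

24.0 km


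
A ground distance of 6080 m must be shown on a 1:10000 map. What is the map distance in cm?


map_cm = 6080 * 100 / 10000 = 60.8 cm

60.8 cm


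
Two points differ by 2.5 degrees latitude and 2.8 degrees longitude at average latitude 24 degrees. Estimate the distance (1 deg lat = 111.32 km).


dlat_km = 2.5 * 111.32 = 278.3
dlon_km = 2.8 * 111.32 * cos(24) ≈ 284.748
dist = sqrt(278.3^2 + 284.748^2) ≈ 398.2 km

398.2 km


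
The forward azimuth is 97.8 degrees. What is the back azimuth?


back azimuth = (97.8 + 180) mod 360 = 277.8 degrees

277.8 degrees


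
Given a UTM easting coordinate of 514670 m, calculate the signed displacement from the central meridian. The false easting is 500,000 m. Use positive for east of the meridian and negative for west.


displacement = 514670 - 500000 = 14670 m

14670 m


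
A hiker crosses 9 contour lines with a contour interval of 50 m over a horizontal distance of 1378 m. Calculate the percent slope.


elevation change = 9 * 50 = 450 m
slope = 450 / 1378 * 100 = 32.7%

32.7%


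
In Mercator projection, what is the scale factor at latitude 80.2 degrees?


SF = 1 / cos(80.2) = 1 / 0.170209 = 5.875

5.875


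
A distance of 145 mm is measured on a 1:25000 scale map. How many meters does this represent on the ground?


ground = 145 mm * 25000 / 1000 = 3625.0 m

3625.0 m


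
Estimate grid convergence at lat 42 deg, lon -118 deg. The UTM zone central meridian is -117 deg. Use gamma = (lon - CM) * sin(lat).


gamma = (-118 - -117) * sin(42) = -1 * 0.669131 = -0.669 degrees

-0.669 degrees


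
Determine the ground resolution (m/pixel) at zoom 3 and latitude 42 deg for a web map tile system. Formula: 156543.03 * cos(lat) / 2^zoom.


res = 156543.03 * cos(42) / 2^3 = 156543.03 * 0.74314483 / 8 = 14541.77 m/pixel

14541.77 m/pixel


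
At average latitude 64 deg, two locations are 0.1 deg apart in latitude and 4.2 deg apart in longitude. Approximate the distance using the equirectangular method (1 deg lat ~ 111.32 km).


dlat_km = 0.1 * 111.32 = 11.132
dlon_km = 4.2 * 111.32 * cos(64) ≈ 204.958
dist = sqrt(11.132^2 + 204.958^2) ≈ 205.3 km

205.3 km


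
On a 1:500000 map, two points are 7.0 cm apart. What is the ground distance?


ground = 7.0 cm * 500000 / 100 = 35000.0 m = 35.0 km

35.0 km


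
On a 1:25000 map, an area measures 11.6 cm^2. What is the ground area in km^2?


ground_area = 11.6 * (25000/100)^2 = 725000.0 m^2 = 0.725 km^2

0.725 km^2


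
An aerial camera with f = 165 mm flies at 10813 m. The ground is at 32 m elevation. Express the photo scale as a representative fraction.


scale = f / (H - h) = 165 mm / 10781 m = 165 / 10781000 = 1:65339

1:65339


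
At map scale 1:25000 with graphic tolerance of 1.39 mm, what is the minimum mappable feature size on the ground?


ground = 1.39 mm * 25000 / 1000 = 34.75 m

34.75 m


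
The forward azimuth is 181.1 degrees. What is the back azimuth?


back azimuth = (181.1 + 180) mod 360 = 1.1 degrees

1.1 degrees


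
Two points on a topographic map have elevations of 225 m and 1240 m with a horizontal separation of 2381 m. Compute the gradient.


gradient = (1240 - 225) / 2381 = 1015 / 2381 = 0.4263

0.4263


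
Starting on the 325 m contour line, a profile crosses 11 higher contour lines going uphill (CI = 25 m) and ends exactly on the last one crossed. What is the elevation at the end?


elevation = 325 + 11 * 25 = 600 m

600 m


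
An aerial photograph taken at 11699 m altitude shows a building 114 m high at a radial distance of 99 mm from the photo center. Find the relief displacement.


d = h * r / H = 114 * 99 / 11699 = 0.96 mm

0.96 mm


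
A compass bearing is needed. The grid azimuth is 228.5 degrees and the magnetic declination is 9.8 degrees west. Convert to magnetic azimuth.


magnetic azimuth = grid azimuth - declination (east +ve)
mag_az = 228.5 - -9.8 = 238.3 degrees

238.3 degrees


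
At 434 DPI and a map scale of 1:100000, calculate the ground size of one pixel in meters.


pixel_cm = 2.54 / 434 ≈ 0.005853 cm
ground = pixel_cm * 100000 / 100 = 2.54 * 100000 / (434 * 100) = 254000 / 43400 ≈ 5.85 m

5.85 m


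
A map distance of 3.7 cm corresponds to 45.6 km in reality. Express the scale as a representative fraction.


ground = 45.6 km = 4560000 cm; RF denominator = ground / map = 4560000 / 3.7 ≈ 1232432; RF = 1:1232432

1:1232432


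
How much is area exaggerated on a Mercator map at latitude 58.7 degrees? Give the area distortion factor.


area_distortion = 1/cos^2(58.7) = 3.705

3.705


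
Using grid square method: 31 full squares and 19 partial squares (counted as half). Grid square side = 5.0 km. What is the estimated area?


effective squares = 31 + 19 * 0.5 = 40.5
area = 40.5 * 25.0 = 1012.5 km^2

1012.5 km^2


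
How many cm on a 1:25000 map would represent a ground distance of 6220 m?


map_cm = 6220 * 100 / 25000 = 24.88 cm

24.88 cm


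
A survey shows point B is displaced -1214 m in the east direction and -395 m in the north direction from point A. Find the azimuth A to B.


az = atan2(-1214, -395) = -108.0 deg
adjusted to 0-360: 252.0 degrees

252.0 degrees


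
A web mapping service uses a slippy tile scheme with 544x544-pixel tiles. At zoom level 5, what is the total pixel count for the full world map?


tiles per axis = 2^5 = 32
total tiles = 32^2 = 1024
pixels per axis = 32 * 544 = 17408
total pixels = 17408^2 = 303038464

303038464 pixels


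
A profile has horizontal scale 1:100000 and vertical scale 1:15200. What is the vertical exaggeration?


VE = horizontal_scale / vertical_scale = 100000 / 15200 ≈ 6.6

6.6x


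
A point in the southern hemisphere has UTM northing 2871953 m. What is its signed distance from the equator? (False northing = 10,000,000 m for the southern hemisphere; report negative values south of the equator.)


For southern: actual = 2871953 - 10000000 = -7128047 m

-7128047 m


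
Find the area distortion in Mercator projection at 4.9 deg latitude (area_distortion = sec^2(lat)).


area_distortion = 1/cos^2(4.9) = 1.007

1.007


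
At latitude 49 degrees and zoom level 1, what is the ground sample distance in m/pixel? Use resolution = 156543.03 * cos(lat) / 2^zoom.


res = 156543.03 * cos(49) / 2^1 = 156543.03 * 0.65605903 / 2 = 51350.73 m/pixel

51350.73 m/pixel


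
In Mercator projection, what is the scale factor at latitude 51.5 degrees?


SF = 1 / cos(51.5) = 1 / 0.622515 = 1.606

1.606


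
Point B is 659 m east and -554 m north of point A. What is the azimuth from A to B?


az = atan2(659, -554) = 130.1 deg
adjusted to 0-360: 130.1 degrees

130.1 degrees


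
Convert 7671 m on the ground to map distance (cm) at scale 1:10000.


map_cm = 7671 * 100 / 10000 = 76.71 cm

76.71 cm


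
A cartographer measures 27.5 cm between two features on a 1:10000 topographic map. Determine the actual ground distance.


ground = 27.5 cm * 10000 / 100 = 2750.0 m = 2.75 km

2.75 km


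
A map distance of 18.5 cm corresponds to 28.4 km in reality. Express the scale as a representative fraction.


ground = 28.4 km = 2840000 cm; RF denominator = ground / map = 2840000 / 18.5 ≈ 153514; RF = 1:153514

1:153514


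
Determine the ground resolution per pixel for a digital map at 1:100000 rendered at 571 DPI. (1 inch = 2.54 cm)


pixel_cm = 2.54 / 571 ≈ 0.004448 cm
ground = pixel_cm * 100000 / 100 = 2.54 * 100000 / (571 * 100) = 254000 / 57100 ≈ 4.45 m

4.45 m


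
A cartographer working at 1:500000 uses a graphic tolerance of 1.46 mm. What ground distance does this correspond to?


ground = 1.46 mm * 500000 / 1000 = 730.0 m

730.0 m


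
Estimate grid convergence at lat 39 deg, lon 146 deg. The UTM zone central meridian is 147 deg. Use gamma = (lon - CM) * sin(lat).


gamma = (146 - 147) * sin(39) = -1 * 0.62932 = -0.629 degrees

-0.629 degrees


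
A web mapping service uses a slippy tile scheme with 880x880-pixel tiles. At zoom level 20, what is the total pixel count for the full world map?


tiles per axis = 2^20 = 1048576
total tiles = 1048576^2 = 1099511627776
pixels per axis = 1048576 * 880 = 922746880
total pixels = 922746880^2 = 851461804549734400

851461804549734400 pixels


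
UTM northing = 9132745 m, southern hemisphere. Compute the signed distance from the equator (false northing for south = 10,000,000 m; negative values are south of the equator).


For southern: actual = 9132745 - 10000000 = -867255 m

-867255 m


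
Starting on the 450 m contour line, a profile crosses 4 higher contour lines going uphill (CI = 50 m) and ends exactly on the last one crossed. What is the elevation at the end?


elevation = 450 + 4 * 50 = 650 m

650 m


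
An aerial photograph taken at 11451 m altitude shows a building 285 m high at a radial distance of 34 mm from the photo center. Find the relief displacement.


d = h * r / H = 285 * 34 / 11451 = 0.85 mm

0.85 mm


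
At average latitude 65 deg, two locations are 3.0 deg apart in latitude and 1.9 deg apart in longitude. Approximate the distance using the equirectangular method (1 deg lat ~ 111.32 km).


dlat_km = 3.0 * 111.32 = 333.96
dlon_km = 1.9 * 111.32 * cos(65) ≈ 89.387
dist = sqrt(333.96^2 + 89.387^2) ≈ 345.7 km

345.7 km


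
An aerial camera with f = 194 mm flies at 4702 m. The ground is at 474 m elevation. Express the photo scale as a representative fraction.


scale = f / (H - h) = 194 mm / 4228 m = 194 / 4228000 = 1:21794

1:21794


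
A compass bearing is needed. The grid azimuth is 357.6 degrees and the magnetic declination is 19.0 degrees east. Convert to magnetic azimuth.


magnetic azimuth = grid azimuth - declination (east +ve)
mag_az = 357.6 - 19.0 = 338.6 degrees

338.6 degrees


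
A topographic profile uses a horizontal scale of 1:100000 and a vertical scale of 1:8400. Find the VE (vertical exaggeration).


VE = horizontal_scale / vertical_scale = 100000 / 8400 ≈ 11.9

11.9x


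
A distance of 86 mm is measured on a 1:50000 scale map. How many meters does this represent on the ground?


ground = 86 mm * 50000 / 1000 = 4300.0 m

4300.0 m


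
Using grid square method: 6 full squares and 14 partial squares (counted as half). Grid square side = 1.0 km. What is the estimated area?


effective squares = 6 + 14 * 0.5 = 13.0
area = 13.0 * 1.0 = 13.0 km^2

13.0 km^2


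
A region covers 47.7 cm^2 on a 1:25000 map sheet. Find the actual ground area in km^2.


ground_area = 47.7 * (25000/100)^2 = 2981250.0 m^2 = 2.98125 km^2 ≈ 2.981 km^2

2.981 km^2


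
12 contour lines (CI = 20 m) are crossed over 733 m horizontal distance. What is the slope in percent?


elevation change = 12 * 20 = 240 m
slope = 240 / 733 * 100 = 32.7%

32.7%


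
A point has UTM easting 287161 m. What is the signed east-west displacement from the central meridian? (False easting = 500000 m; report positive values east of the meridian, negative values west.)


displacement = 287161 - 500000 = -212839 m

-212839 m


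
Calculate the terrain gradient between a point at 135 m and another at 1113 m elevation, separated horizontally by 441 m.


gradient = (1113 - 135) / 441 = 978 / 441 = 2.2177

2.2177


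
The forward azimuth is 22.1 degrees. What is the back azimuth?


back azimuth = (22.1 + 180) mod 360 = 202.1 degrees

202.1 degrees


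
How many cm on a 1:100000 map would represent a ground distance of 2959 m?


map_cm = 2959 * 100 / 100000 = 2.959 cm ≈ 2.96 cm

2.96 cm


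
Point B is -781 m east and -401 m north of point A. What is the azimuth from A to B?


az = atan2(-781, -401) = -117.2 deg
adjusted to 0-360: 242.8 degrees

242.8 degrees


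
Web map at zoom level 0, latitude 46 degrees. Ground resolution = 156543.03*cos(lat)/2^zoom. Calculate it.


res = 156543.03 * cos(46) / 2^0 = 156543.03 * 0.69465837 / 1 = 108743.93 m/pixel

108743.93 m/pixel


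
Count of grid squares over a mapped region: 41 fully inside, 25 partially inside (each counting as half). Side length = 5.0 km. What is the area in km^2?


effective squares = 41 + 25 * 0.5 = 53.5
area = 53.5 * 25.0 = 1337.5 km^2

1337.5 km^2


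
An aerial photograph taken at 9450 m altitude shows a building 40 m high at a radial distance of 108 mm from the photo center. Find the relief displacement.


d = h * r / H = 40 * 108 / 9450 = 0.46 mm

0.46 mm


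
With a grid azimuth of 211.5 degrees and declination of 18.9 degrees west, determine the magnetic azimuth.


magnetic azimuth = grid azimuth - declination (east +ve)
mag_az = 211.5 - -18.9 = 230.4 degrees

230.4 degrees


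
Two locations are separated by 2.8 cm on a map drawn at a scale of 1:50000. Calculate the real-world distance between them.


ground = 2.8 cm * 50000 / 100 = 1400.0 m = 1.4 km

1.4 km


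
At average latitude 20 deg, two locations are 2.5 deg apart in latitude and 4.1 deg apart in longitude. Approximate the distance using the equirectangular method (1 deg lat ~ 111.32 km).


dlat_km = 2.5 * 111.32 = 278.3
dlon_km = 4.1 * 111.32 * cos(20) ≈ 428.887
dist = sqrt(278.3^2 + 428.887^2) ≈ 511.3 km

511.3 km


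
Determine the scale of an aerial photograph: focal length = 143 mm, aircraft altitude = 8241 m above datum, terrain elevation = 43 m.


scale = f / (H - h) = 143 mm / 8198 m = 143 / 8198000 = 1:57329

1:57329


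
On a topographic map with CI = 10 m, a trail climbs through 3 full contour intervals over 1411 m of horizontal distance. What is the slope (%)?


elevation change = 3 * 10 = 30 m
slope = 30 / 1411 * 100 = 2.1%

2.1%


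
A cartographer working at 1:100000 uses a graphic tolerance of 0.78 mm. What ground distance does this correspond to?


ground = 0.78 mm * 100000 / 1000 = 78.0 m

78.0 m


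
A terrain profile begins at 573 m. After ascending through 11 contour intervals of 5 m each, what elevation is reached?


elevation = 573 + 11 * 5 = 628 m

628 m


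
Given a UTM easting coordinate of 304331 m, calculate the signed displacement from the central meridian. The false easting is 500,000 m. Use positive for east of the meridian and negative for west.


displacement = 304331 - 500000 = -195669 m

-195669 m


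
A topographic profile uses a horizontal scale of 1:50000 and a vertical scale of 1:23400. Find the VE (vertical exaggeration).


VE = horizontal_scale / vertical_scale = 50000 / 23400 ≈ 2.1

2.1x


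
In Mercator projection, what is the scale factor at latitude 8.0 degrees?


SF = 1 / cos(8.0) = 1 / 0.990268 = 1.01

1.01


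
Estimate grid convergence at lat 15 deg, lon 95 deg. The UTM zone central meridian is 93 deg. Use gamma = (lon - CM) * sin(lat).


gamma = (95 - 93) * sin(15) = 2 * 0.258819 = 0.518 degrees

0.518 degrees


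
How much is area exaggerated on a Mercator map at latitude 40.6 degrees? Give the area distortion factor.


area_distortion = 1/cos^2(40.6) = 1.735

1.735


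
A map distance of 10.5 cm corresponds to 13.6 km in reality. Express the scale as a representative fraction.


ground = 13.6 km = 1360000 cm; RF denominator = ground / map = 1360000 / 10.5 ≈ 129524; RF = 1:129524

1:129524


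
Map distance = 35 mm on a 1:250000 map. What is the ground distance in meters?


ground = 35 mm * 250000 / 1000 = 8750.0 m

8750.0 m


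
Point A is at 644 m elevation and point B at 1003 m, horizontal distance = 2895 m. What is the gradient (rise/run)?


gradient = (1003 - 644) / 2895 = 359 / 2895 = 0.124

0.124


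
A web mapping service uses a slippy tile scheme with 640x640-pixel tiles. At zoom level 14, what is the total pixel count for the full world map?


tiles per axis = 2^14 = 16384
total tiles = 16384^2 = 268435456
pixels per axis = 16384 * 640 = 10485760
total pixels = 10485760^2 = 109951162777600

109951162777600 pixels


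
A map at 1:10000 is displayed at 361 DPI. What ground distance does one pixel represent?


pixel_cm = 2.54 / 361 ≈ 0.007036 cm
ground = pixel_cm * 10000 / 100 = 2.54 * 10000 / (361 * 100) = 25400 / 36100 ≈ 0.7 m

0.7 m


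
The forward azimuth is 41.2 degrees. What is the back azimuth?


back azimuth = (41.2 + 180) mod 360 = 221.2 degrees

221.2 degrees


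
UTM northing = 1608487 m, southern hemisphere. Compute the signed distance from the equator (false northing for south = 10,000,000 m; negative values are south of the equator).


For southern: actual = 1608487 - 10000000 = -8391513 m

-8391513 m


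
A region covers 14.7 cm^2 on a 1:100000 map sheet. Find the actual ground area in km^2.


ground_area = 14.7 * (100000/100)^2 = 14700000.0 m^2 = 14.7 km^2

14.7 km^2


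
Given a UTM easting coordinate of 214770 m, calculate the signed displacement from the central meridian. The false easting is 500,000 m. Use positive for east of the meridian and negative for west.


displacement = 214770 - 500000 = -285230 m

-285230 m


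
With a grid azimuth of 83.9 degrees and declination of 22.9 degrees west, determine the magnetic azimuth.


magnetic azimuth = grid azimuth - declination (east +ve)
mag_az = 83.9 - -22.9 = 106.8 degrees

106.8 degrees


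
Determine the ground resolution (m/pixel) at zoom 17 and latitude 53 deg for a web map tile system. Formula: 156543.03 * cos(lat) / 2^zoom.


res = 156543.03 * cos(53) / 2^17 = 156543.03 * 0.60181502 / 131072 = 0.72 m/pixel

0.72 m/pixel


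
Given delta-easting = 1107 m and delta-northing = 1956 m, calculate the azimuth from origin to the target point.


az = atan2(1107, 1956) = 29.5 deg
adjusted to 0-360: 29.5 degrees

29.5 degrees


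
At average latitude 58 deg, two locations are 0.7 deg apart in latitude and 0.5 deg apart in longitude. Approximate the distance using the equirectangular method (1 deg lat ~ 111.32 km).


dlat_km = 0.7 * 111.32 = 77.924
dlon_km = 0.5 * 111.32 * cos(58) ≈ 29.495
dist = sqrt(77.924^2 + 29.495^2) ≈ 83.3 km

83.3 km


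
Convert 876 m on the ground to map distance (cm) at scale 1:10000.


map_cm = 876 * 100 / 10000 = 8.76 cm

8.76 cm


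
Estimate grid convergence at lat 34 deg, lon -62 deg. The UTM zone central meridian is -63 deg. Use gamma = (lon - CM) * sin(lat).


gamma = (-62 - -63) * sin(34) = 1 * 0.559193 = 0.559 degrees

0.559 degrees


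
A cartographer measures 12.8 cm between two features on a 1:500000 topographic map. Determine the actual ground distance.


ground = 12.8 cm * 500000 / 100 = 64000.0 m = 64.0 km

64.0 km


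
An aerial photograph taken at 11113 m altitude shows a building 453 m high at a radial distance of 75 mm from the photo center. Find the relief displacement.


d = h * r / H = 453 * 75 / 11113 = 3.06 mm

3.06 mm


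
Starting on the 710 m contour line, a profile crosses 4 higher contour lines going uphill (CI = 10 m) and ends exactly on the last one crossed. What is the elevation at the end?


elevation = 710 + 4 * 10 = 750 m

750 m


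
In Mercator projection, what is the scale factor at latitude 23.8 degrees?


SF = 1 / cos(23.8) = 1 / 0.91496 = 1.093

1.093


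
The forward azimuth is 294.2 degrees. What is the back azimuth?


back azimuth = (294.2 + 180) mod 360 = 114.2 degrees

114.2 degrees


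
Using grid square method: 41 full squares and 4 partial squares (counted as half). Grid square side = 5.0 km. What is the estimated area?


effective squares = 41 + 4 * 0.5 = 43.0
area = 43.0 * 25.0 = 1075.0 km^2

1075.0 km^2


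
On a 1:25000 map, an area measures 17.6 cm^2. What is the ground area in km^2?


ground_area = 17.6 * (25000/100)^2 = 1100000.0 m^2 = 1.1 km^2

1.1 km^2


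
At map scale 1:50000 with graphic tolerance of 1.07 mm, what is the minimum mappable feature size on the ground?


ground = 1.07 mm * 50000 / 1000 = 53.5 m

53.5 m


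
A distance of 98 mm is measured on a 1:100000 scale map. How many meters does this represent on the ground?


ground = 98 mm * 100000 / 1000 = 9800.0 m

9800.0 m


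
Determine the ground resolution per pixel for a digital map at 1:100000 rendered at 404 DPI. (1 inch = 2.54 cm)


pixel_cm = 2.54 / 404 ≈ 0.006287 cm
ground = pixel_cm * 100000 / 100 = 2.54 * 100000 / (404 * 100) = 254000 / 40400 ≈ 6.29 m

6.29 m


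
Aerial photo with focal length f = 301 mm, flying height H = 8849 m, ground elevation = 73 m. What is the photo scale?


scale = f / (H - h) = 301 mm / 8776 m = 301 / 8776000 = 1:29156

1:29156


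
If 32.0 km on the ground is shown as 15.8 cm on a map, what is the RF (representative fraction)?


ground = 32.0 km = 3200000 cm; RF denominator = ground / map = 3200000 / 15.8 ≈ 202532; RF = 1:202532

1:202532


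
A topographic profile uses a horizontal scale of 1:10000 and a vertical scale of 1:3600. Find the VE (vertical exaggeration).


VE = horizontal_scale / vertical_scale = 10000 / 3600 ≈ 2.8

2.8x


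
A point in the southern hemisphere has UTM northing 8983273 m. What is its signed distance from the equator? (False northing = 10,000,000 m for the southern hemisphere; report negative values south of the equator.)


For southern: actual = 8983273 - 10000000 = -1016727 m

-1016727 m


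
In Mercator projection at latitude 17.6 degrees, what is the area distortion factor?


area_distortion = 1/cos^2(17.6) = 1.101

1.101


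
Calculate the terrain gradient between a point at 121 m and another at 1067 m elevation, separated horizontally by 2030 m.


gradient = (1067 - 121) / 2030 = 946 / 2030 = 0.466

0.466


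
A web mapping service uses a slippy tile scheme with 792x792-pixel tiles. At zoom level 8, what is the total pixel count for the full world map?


tiles per axis = 2^8 = 256
total tiles = 256^2 = 65536
pixels per axis = 256 * 792 = 202752
total pixels = 202752^2 = 41108373504

41108373504 pixels


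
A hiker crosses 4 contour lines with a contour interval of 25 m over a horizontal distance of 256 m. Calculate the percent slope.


elevation change = 4 * 25 = 100 m
slope = 100 / 256 * 100 = 39.1%

39.1%


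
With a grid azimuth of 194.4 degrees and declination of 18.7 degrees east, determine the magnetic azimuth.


magnetic azimuth = grid azimuth - declination (east +ve)
mag_az = 194.4 - 18.7 = 175.7 degrees

175.7 degrees


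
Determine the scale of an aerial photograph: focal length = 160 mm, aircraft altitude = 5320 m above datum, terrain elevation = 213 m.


scale = f / (H - h) = 160 mm / 5107 m = 160 / 5107000 = 1:31919

1:31919


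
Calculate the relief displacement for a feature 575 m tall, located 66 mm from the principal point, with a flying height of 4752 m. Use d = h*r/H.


d = h * r / H = 575 * 66 / 4752 = 7.99 mm

7.99 mm


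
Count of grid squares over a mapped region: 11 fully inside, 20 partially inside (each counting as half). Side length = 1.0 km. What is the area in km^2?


effective squares = 11 + 20 * 0.5 = 21.0
area = 21.0 * 1.0 = 21.0 km^2

21.0 km^2


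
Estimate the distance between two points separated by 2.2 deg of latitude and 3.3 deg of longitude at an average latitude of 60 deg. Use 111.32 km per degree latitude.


dlat_km = 2.2 * 111.32 = 244.904
dlon_km = 3.3 * 111.32 * cos(60) ≈ 183.678
dist = sqrt(244.904^2 + 183.678^2) ≈ 306.1 km

306.1 km


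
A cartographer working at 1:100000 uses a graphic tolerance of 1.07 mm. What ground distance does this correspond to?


ground = 1.07 mm * 100000 / 1000 = 107.0 m

107.0 m


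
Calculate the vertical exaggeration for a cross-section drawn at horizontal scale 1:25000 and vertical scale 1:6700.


VE = horizontal_scale / vertical_scale = 25000 / 6700 ≈ 3.7

3.7x


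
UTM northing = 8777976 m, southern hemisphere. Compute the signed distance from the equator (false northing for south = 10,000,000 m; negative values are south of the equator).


For southern: actual = 8777976 - 10000000 = -1222024 m

-1222024 m


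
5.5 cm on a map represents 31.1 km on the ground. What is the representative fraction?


ground = 31.1 km = 3110000 cm; RF denominator = ground / map = 3110000 / 5.5 ≈ 565455; RF = 1:565455

1:565455


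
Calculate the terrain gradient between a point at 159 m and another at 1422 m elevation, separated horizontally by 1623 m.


gradient = (1422 - 159) / 1623 = 1263 / 1623 = 0.7782

0.7782


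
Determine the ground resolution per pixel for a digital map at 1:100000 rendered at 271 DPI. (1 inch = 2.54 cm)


pixel_cm = 2.54 / 271 ≈ 0.009373 cm
ground = pixel_cm * 100000 / 100 = 2.54 * 100000 / (271 * 100) = 254000 / 27100 ≈ 9.37 m

9.37 m


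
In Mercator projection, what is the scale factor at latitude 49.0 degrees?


SF = 1 / cos(49.0) = 1 / 0.656059 = 1.524

1.524


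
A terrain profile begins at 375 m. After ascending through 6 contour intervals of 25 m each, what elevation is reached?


elevation = 375 + 6 * 25 = 525 m

525 m


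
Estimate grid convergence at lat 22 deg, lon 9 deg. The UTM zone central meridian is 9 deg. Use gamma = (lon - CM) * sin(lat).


gamma = (9 - 9) * sin(22) = 0 * 0.374607 = 0.0 degrees

0.0 degrees


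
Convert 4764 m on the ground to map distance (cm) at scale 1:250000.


map_cm = 4764 * 100 / 250000 = 1.9056 cm ≈ 1.91 cm

1.91 cm


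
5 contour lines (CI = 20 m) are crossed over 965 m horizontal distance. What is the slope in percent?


elevation change = 5 * 20 = 100 m
slope = 100 / 965 * 100 = 10.4%

10.4%


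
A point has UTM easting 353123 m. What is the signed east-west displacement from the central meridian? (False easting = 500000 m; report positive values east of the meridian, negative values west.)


displacement = 353123 - 500000 = -146877 m

-146877 m


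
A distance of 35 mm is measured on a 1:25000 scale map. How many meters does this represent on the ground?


ground = 35 mm * 25000 / 1000 = 875.0 m

875.0 m


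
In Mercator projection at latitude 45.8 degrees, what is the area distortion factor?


area_distortion = 1/cos^2(45.8) = 2.057

2.057


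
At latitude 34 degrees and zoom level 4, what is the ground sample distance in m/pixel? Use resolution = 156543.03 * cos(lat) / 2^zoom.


res = 156543.03 * cos(34) / 2^4 = 156543.03 * 0.82903757 / 16 = 8111.25 m/pixel

8111.25 m/pixel


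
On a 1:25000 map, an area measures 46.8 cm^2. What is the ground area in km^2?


ground_area = 46.8 * (25000/100)^2 = 2925000.0 m^2 = 2.925 km^2

2.925 km^2


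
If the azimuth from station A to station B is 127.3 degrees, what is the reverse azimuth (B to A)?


back azimuth = (127.3 + 180) mod 360 = 307.3 degrees

307.3 degrees


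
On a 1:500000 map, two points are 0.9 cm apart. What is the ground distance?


ground = 0.9 cm * 500000 / 100 = 4500.0 m = 4.5 km

4.5 km


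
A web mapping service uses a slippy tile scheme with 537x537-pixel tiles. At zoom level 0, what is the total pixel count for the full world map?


tiles per axis = 2^0 = 1
total tiles = 1^2 = 1
pixels per axis = 1 * 537 = 537
total pixels = 537^2 = 288369

288369 pixels


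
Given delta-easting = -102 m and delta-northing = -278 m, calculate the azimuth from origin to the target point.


az = atan2(-102, -278) = -159.9 deg
adjusted to 0-360: 200.1 degrees

200.1 degrees


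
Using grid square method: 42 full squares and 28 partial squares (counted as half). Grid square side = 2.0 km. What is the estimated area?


effective squares = 42 + 28 * 0.5 = 56.0
area = 56.0 * 4.0 = 224.0 km^2

224.0 km^2


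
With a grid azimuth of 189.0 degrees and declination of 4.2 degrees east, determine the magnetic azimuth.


magnetic azimuth = grid azimuth - declination (east +ve)
mag_az = 189.0 - 4.2 = 184.8 degrees

184.8 degrees
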